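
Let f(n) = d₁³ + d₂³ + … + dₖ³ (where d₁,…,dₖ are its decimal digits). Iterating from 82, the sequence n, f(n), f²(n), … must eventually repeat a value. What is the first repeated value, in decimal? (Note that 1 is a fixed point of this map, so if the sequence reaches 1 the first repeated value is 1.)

133

82 → 8³ + 2³ = 512 + 8 = 520
520 → 5³ + 2³ + 0³ = 125 + 8 + 0 = 133
133 → 1³ + 3³ + 3³ = 1 + 27 + 27 = 55
55 → 5³ + 5³ = 125 + 125 = 250
250 → 2³ + 5³ + 0³ = 8 + 125 + 0 = 133  — 133 already appeared earlier.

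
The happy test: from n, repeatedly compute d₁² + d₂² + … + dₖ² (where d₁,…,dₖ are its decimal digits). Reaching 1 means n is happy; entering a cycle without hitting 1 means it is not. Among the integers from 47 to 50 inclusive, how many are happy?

47: 47 → 65 → 61 → 37 → 58 → 89 → 145 → 42 → 20 → 4 → 16 → 37  (repeats 37)
48: 48 → 80 → 64 → 52 → 29 → 85 → 89 → 145 → 42 → 20 → 4 → 16 → 37 → 58 → 89  (repeats 89)
49: 49 → 97 → 130 → 10 → 1  (reaches 1)
50: 50 → 25 → 29 → 85 → 89 → 145 → 42 → 20 → 4 → 16 → 37 → 58 → 89  (repeats 89)
happy: 49

1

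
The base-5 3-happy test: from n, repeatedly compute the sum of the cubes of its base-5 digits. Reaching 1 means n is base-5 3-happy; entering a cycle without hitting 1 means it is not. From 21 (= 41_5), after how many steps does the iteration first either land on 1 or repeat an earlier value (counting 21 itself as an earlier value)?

21 = (4,1)_5 → 65
65 = (2,3,0)_5 → 35
35 = (1,2,0)_5 → 9
9 = (1,4)_5 → 65  — 65 repeats.
That took 4 steps.

4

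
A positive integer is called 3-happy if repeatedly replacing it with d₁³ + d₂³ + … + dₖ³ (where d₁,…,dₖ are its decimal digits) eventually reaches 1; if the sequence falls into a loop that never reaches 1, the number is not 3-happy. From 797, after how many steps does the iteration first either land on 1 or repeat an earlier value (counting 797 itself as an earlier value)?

5

797 → 7³ + 9³ + 7³ = 343 + 729 + 343 = 1415
1415 → 1³ + 4³ + 1³ + 5³ = 1 + 64 + 1 + 125 = 191
191 → 1³ + 9³ + 1³ = 1 + 729 + 1 = 731
731 → 7³ + 3³ + 1³ = 343 + 27 + 1 = 371
371 → 3³ + 7³ + 1³ = 27 + 343 + 1 = 371  — 371 repeats.
That took 5 steps.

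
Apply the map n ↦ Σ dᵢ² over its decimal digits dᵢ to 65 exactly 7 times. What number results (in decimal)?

65 → 6² + 5² = 61
61 → 6² + 1² = 37
37 → 3² + 7² = 58
58 → 5² + 8² = 89
89 → 8² + 9² = 145
145 → 1² + 4² + 5² = 42
42 → 4² + 2² = 20

20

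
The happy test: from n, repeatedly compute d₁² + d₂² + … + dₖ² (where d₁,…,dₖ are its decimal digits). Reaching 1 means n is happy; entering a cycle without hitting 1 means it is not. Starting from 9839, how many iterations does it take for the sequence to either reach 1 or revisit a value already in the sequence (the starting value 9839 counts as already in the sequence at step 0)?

12

9839 → 9² + 8² + 3² + 9² = 81 + 64 + 9 + 81 = 235
235 → 2² + 3² + 5² = 4 + 9 + 25 = 38
38 → 3² + 8² = 9 + 64 = 73
73 → 7² + 3² = 49 + 9 = 58
58 → 5² + 8² = 25 + 64 = 89
89 → 8² + 9² = 64 + 81 = 145
145 → 1² + 4² + 5² = 1 + 16 + 25 = 42
42 → 4² + 2² = 16 + 4 = 20
20 → 2² + 0² = 4 + 0 = 4
4 → 4² = 16
16 → 1² + 6² = 1 + 36 = 37
37 → 3² + 7² = 9 + 49 = 58  — 58 repeats.
That took 12 steps.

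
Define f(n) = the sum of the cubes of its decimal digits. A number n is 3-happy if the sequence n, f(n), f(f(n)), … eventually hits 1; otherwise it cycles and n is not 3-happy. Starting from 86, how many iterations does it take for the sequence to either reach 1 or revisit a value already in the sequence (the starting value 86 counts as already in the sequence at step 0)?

12

86 → 8³ + 6³ = 728
728 → 7³ + 2³ + 8³ = 863
863 → 8³ + 6³ + 3³ = 755
755 → 7³ + 5³ + 5³ = 593
593 → 5³ + 9³ + 3³ = 881
881 → 8³ + 8³ + 1³ = 1025
1025 → 1³ + 0³ + 2³ + 5³ = 134
134 → 1³ + 3³ + 4³ = 92
92 → 9³ + 2³ = 737
737 → 7³ + 3³ + 7³ = 713
713 → 7³ + 1³ + 3³ = 371
371 → 3³ + 7³ + 1³ = 371  — 371 repeats.
That took 12 steps.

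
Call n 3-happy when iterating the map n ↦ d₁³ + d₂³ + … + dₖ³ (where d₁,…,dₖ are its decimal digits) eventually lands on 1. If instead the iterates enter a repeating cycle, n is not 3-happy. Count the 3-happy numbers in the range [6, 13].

1

6: 6 → 216 → 225 → 141 → 66 → 432 → 99 → 1458 → 702 → 351 → 153 → 153  — not 3-happy
7: 7 → 343 → 118 → 514 → 190 → 730 → 370 → 370  — not 3-happy
8: 8 → 512 → 134 → 92 → 737 → 713 → 371 → 371  — not 3-happy
9: 9 → 729 → 1080 → 513 → 153 → 153  — not 3-happy
10: 10 → 1  — 3-happy
11: 11 → 2 → 8 → 512 → 134 → 92 → 737 → 713 → 371 → 371  — not 3-happy
12: 12 → 9 → 729 → 1080 → 513 → 153 → 153  — not 3-happy
13: 13 → 28 → 520 → 133 → 55 → 250 → 133  — not 3-happy
3-happy: 10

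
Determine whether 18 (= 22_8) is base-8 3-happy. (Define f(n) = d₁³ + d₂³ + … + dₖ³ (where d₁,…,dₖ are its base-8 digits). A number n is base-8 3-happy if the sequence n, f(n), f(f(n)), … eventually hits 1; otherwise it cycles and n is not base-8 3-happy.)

base-8 3-happy

18 = (2,2)_8 → 16
16 = (2,0)_8 → 8
8 = (1,0)_8 → 1  — reached 1.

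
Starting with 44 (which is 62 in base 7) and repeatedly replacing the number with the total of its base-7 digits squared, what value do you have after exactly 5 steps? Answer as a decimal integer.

16

44 = (6,2)_7 → 6² + 2² = 40
40 = (5,5)_7 → 5² + 5² = 50
50 = (1,0,1)_7 → 1² + 0² + 1² = 2
2 = (2)_7 → 2² = 4
4 = (4)_7 → 4² = 16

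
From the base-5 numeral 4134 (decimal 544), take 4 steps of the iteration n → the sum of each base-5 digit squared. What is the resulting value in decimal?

544 = (4,1,3,4)_5 → 4² + 1² + 3² + 4² = 16 + 1 + 9 + 16 = 42
42 = (1,3,2)_5 → 1² + 3² + 2² = 1 + 9 + 4 = 14
14 = (2,4)_5 → 2² + 4² = 4 + 16 = 20
20 = (4,0)_5 → 4² + 0² = 16 + 0 = 16

16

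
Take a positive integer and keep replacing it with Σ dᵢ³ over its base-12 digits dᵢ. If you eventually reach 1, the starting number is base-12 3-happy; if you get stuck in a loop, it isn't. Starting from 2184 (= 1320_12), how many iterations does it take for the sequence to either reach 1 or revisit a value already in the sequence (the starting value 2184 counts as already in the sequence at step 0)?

14

2184 = (1,3,2,0)_12 → 1³ + 3³ + 2³ + 0³ = 1 + 27 + 8 + 0 = 36
36 = (3,0)_12 → 3³ + 0³ = 27 + 0 = 27
27 = (2,3)_12 → 2³ + 3³ = 8 + 27 = 35
35 = (2,11)_12 → 2³ + 11³ = 8 + 1331 = 1339
1339 = (9,3,7)_12 → 9³ + 3³ + 7³ = 729 + 27 + 343 = 1099
1099 = (7,7,7)_12 → 7³ + 7³ + 7³ = 343 + 343 + 343 = 1029
1029 = (7,1,9)_12 → 7³ + 1³ + 9³ = 343 + 1 + 729 = 1073
1073 = (7,5,5)_12 → 7³ + 5³ + 5³ = 343 + 125 + 125 = 593
593 = (4,1,5)_12 → 4³ + 1³ + 5³ = 64 + 1 + 125 = 190
190 = (1,3,10)_12 → 1³ + 3³ + 10³ = 1 + 27 + 1000 = 1028
1028 = (7,1,8)_12 → 7³ + 1³ + 8³ = 343 + 1 + 512 = 856
856 = (5,11,4)_12 → 5³ + 11³ + 4³ = 125 + 1331 + 64 = 1520
1520 = (10,6,8)_12 → 10³ + 6³ + 8³ = 1000 + 216 + 512 = 1728
1728 = (1,0,0,0)_12 → 1³ + 0³ + 0³ + 0³ = 1 + 0 + 0 + 0 = 1  — reached 1.
That took 14 steps.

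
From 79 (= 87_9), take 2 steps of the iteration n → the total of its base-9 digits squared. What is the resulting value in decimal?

35

79 = (8,7)_9 → 8² + 7² = 64 + 49 = 113
113 = (1,3,5)_9 → 1² + 3² + 5² = 1 + 9 + 25 = 35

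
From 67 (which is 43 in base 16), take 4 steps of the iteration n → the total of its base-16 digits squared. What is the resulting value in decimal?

67 = (4,3)_16 → 4² + 3² = 25
25 = (1,9)_16 → 1² + 9² = 82
82 = (5,2)_16 → 5² + 2² = 29
29 = (1,13)_16 → 1² + 13² = 170

170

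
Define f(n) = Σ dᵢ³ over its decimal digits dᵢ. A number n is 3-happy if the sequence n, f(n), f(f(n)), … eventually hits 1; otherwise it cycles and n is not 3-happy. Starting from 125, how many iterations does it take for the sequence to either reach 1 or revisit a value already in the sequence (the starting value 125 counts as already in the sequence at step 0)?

6

125 → 1³ + 2³ + 5³ = 1 + 8 + 125 = 134
134 → 1³ + 3³ + 4³ = 1 + 27 + 64 = 92
92 → 9³ + 2³ = 729 + 8 = 737
737 → 7³ + 3³ + 7³ = 343 + 27 + 343 = 713
713 → 7³ + 1³ + 3³ = 343 + 1 + 27 = 371
371 → 3³ + 7³ + 1³ = 27 + 343 + 1 = 371  — 371 repeats.
That took 6 steps.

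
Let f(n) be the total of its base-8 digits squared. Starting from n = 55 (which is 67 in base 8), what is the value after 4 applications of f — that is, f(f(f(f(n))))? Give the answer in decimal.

50

55 = (6,7)_8 → 85
85 = (1,2,5)_8 → 30
30 = (3,6)_8 → 45
45 = (5,5)_8 → 50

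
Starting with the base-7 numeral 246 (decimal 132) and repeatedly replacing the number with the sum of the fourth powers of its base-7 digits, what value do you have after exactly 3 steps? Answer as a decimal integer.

132 = (2,4,6)_7 → 2⁴ + 4⁴ + 6⁴ = 1568
1568 = (4,4,0,0)_7 → 4⁴ + 4⁴ + 0⁴ + 0⁴ = 512
512 = (1,3,3,1)_7 → 1⁴ + 3⁴ + 3⁴ + 1⁴ = 164

164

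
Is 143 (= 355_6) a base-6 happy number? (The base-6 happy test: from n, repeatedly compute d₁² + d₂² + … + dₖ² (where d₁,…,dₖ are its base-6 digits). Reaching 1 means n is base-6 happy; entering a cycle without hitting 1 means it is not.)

143 = (3,5,5)_6 → 59
59 = (1,3,5)_6 → 35
35 = (5,5)_6 → 50
50 = (1,2,2)_6 → 9
9 = (1,3)_6 → 10
10 = (1,4)_6 → 17
17 = (2,5)_6 → 29
29 = (4,5)_6 → 41
41 = (1,0,5)_6 → 26
26 = (4,2)_6 → 20
20 = (3,2)_6 → 13
13 = (2,1)_6 → 5
5 = (5)_6 → 25
25 = (4,1)_6 → 17  — 17 already seen; the sequence cycles without reaching 1.

not base-6 happy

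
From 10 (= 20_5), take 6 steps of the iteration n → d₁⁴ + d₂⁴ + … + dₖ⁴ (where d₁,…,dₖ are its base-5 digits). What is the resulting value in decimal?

10 = (2,0)_5 → 2⁴ + 0⁴ = 16 + 0 = 16
16 = (3,1)_5 → 3⁴ + 1⁴ = 81 + 1 = 82
82 = (3,1,2)_5 → 3⁴ + 1⁴ + 2⁴ = 81 + 1 + 16 = 98
98 = (3,4,3)_5 → 3⁴ + 4⁴ + 3⁴ = 81 + 256 + 81 = 418
418 = (3,1,3,3)_5 → 3⁴ + 1⁴ + 3⁴ + 3⁴ = 81 + 1 + 81 + 81 = 244
244 = (1,4,3,4)_5 → 1⁴ + 4⁴ + 3⁴ + 4⁴ = 1 + 256 + 81 + 256 = 594

594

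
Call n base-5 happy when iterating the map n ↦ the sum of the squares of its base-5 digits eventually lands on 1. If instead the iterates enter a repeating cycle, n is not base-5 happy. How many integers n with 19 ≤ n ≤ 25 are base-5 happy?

19: 19 → 25 → 1  (reaches 1)
20: 20 → 16 → 10 → 4 → 16  (repeats 16)
21: 21 → 17 → 13 → 13  (repeats 13)
22: 22 → 20 → 16 → 10 → 4 → 16  (repeats 16)
23: 23 → 25 → 1  (reaches 1)
24: 24 → 32 → 6 → 2 → 4 → 16 → 10 → 4  (repeats 4)
25: 25 → 1  (reaches 1)
base-5 happy: 19, 23, 25

3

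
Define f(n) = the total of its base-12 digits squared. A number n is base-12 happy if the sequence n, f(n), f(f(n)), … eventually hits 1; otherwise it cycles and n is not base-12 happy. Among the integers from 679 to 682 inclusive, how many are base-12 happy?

1

679: 679 → 129 → 181 → 11 → 121 → 101 → 89 → 74 → 40 → 25 → 5 → 25  — not base-12 happy
680: 680 → 144 → 1  — base-12 happy
681: 681 → 161 → 27 → 13 → 2 → 4 → 16 → 17 → 26 → 8 → 64 → 41 → 34 → 104 → 128 → 164 → 66 → 61 → 26  — not base-12 happy
682: 682 → 180 → 10 → 100 → 80 → 100  — not base-12 happy
base-12 happy: 680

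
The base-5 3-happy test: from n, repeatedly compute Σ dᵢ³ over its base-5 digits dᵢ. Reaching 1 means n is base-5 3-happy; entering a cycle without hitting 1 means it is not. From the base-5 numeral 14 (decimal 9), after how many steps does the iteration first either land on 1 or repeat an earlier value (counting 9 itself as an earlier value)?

3

9 = (1,4)_5 → 1³ + 4³ = 1 + 64 = 65
65 = (2,3,0)_5 → 2³ + 3³ + 0³ = 8 + 27 + 0 = 35
35 = (1,2,0)_5 → 1³ + 2³ + 0³ = 1 + 8 + 0 = 9  — 9 repeats.
That took 3 steps.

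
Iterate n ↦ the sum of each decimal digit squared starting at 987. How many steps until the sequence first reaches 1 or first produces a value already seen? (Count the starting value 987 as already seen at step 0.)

11

987 → 9² + 8² + 7² = 81 + 64 + 49 = 194
194 → 1² + 9² + 4² = 1 + 81 + 16 = 98
98 → 9² + 8² = 81 + 64 = 145
145 → 1² + 4² + 5² = 1 + 16 + 25 = 42
42 → 4² + 2² = 16 + 4 = 20
20 → 2² + 0² = 4 + 0 = 4
4 → 4² = 16
16 → 1² + 6² = 1 + 36 = 37
37 → 3² + 7² = 9 + 49 = 58
58 → 5² + 8² = 25 + 64 = 89
89 → 8² + 9² = 64 + 81 = 145  — 145 repeats.
That took 11 steps.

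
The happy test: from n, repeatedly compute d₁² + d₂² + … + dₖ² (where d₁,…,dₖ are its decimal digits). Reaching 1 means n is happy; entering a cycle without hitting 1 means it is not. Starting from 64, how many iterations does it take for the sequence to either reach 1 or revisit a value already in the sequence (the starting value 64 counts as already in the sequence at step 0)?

64 → 6² + 4² = 52
52 → 5² + 2² = 29
29 → 2² + 9² = 85
85 → 8² + 5² = 89
89 → 8² + 9² = 145
145 → 1² + 4² + 5² = 42
42 → 4² + 2² = 20
20 → 2² + 0² = 4
4 → 4² = 16
16 → 1² + 6² = 37
37 → 3² + 7² = 58
58 → 5² + 8² = 89  — 89 repeats.
That took 12 steps.

12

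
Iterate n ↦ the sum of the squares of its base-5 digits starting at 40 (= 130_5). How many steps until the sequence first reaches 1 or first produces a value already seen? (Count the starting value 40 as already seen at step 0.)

4

40 = (1,3,0)_5 → 1² + 3² + 0² = 1 + 9 + 0 = 10
10 = (2,0)_5 → 2² + 0² = 4 + 0 = 4
4 = (4)_5 → 4² = 16
16 = (3,1)_5 → 3² + 1² = 9 + 1 = 10  — 10 repeats.
That took 4 steps.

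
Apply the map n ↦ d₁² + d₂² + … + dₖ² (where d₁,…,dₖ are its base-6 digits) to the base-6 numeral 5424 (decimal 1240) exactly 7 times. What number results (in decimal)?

1240 = (5,4,2,4)_6 → 5² + 4² + 2² + 4² = 25 + 16 + 4 + 16 = 61
61 = (1,4,1)_6 → 1² + 4² + 1² = 1 + 16 + 1 = 18
18 = (3,0)_6 → 3² + 0² = 9 + 0 = 9
9 = (1,3)_6 → 1² + 3² = 1 + 9 = 10
10 = (1,4)_6 → 1² + 4² = 1 + 16 = 17
17 = (2,5)_6 → 2² + 5² = 4 + 25 = 29
29 = (4,5)_6 → 4² + 5² = 16 + 25 = 41

41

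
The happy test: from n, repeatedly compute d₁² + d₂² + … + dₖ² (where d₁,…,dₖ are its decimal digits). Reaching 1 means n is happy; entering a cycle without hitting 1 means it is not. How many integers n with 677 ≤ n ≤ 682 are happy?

677: 677 → 134 → 26 → 40 → 16 → 37 → 58 → 89 → 145 → 42 → 20 → 4 → 16  (repeats 16)
678: 678 → 149 → 98 → 145 → 42 → 20 → 4 → 16 → 37 → 58 → 89 → 145  (repeats 145)
679: 679 → 166 → 73 → 58 → 89 → 145 → 42 → 20 → 4 → 16 → 37 → 58  (repeats 58)
680: 680 → 100 → 1  (reaches 1)
681: 681 → 101 → 2 → 4 → 16 → 37 → 58 → 89 → 145 → 42 → 20 → 4  (repeats 4)
682: 682 → 104 → 17 → 50 → 25 → 29 → 85 → 89 → 145 → 42 → 20 → 4 → 16 → 37 → 58 → 89  (repeats 89)
happy: 680

1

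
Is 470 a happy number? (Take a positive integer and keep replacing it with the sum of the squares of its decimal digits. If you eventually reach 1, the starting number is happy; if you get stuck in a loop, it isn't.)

not happy

470 → 65
65 → 61
61 → 37
37 → 58
58 → 89
89 → 145
145 → 42
42 → 20
20 → 4
4 → 16
16 → 37  — 37 already seen; the sequence cycles without reaching 1.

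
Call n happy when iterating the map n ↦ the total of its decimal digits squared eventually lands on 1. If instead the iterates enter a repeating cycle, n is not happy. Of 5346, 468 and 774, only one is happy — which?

5346: 5346 → 86 → 100 → 1  — reaches 1 (happy)
468: 468 → 116 → 38 → 73 → 58 → 89 → 145 → 42 → 20 → 4 → 16 → 37 → 58  — repeats 58 (not happy)
774: 774 → 114 → 18 → 65 → 61 → 37 → 58 → 89 → 145 → 42 → 20 → 4 → 16 → 37  — repeats 37 (not happy)

5346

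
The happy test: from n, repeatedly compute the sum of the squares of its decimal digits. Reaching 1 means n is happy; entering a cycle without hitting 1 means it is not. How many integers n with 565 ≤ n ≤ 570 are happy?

565: 565 → 86 → 100 → 1  — happy
566: 566 → 97 → 130 → 10 → 1  — happy
567: 567 → 110 → 2 → 4 → 16 → 37 → 58 → 89 → 145 → 42 → 20 → 4  — not happy
568: 568 → 125 → 30 → 9 → 81 → 65 → 61 → 37 → 58 → 89 → 145 → 42 → 20 → 4 → 16 → 37  — not happy
569: 569 → 142 → 21 → 5 → 25 → 29 → 85 → 89 → 145 → 42 → 20 → 4 → 16 → 37 → 58 → 89  — not happy
570: 570 → 74 → 65 → 61 → 37 → 58 → 89 → 145 → 42 → 20 → 4 → 16 → 37  — not happy
happy: 565, 566

2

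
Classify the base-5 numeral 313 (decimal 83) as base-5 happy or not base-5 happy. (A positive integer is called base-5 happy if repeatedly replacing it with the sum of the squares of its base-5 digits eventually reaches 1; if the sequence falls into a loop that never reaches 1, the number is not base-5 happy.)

83 = (3,1,3)_5 → 3² + 1² + 3² = 19
19 = (3,4)_5 → 3² + 4² = 25
25 = (1,0,0)_5 → 1² + 0² + 0² = 1  — reached 1.

base-5 happy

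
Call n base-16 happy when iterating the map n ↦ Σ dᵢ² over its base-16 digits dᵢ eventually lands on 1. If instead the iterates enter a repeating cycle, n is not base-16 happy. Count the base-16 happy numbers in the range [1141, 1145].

1141: 1141 → 90 → 125 → 218 → 269 → 170 → 200 → 208 → 169 → 181 → 146 → 85 → 50 → 13 → 169  (repeats 169)
1142: 1142 → 101 → 61 → 178 → 125 → 218 → 269 → 170 → 200 → 208 → 169 → 181 → 146 → 85 → 50 → 13 → 169  (repeats 169)
1143: 1143 → 114 → 53 → 34 → 8 → 64 → 16 → 1  (reaches 1)
1144: 1144 → 129 → 65 → 17 → 2 → 4 → 16 → 1  (reaches 1)
1145: 1145 → 146 → 85 → 50 → 13 → 169 → 181 → 146  (repeats 146)
base-16 happy: 1143, 1144

2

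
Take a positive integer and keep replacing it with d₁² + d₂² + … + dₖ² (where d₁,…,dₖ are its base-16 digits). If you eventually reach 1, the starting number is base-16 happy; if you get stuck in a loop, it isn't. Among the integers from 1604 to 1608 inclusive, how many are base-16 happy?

1604: 1604 → 68 → 32 → 4 → 16 → 1  (reaches 1)
1605: 1605 → 77 → 185 → 202 → 244 → 241 → 226 → 200 → 208 → 169 → 181 → 146 → 85 → 50 → 13 → 169  (repeats 169)
1606: 1606 → 88 → 89 → 106 → 136 → 128 → 64 → 16 → 1  (reaches 1)
1607: 1607 → 101 → 61 → 178 → 125 → 218 → 269 → 170 → 200 → 208 → 169 → 181 → 146 → 85 → 50 → 13 → 169  (repeats 169)
1608: 1608 → 116 → 65 → 17 → 2 → 4 → 16 → 1  (reaches 1)
base-16 happy: 1604, 1606, 1608

3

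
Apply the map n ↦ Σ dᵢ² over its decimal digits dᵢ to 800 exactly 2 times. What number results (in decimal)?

800 → 8² + 0² + 0² = 64 + 0 + 0 = 64
64 → 6² + 4² = 36 + 16 = 52

52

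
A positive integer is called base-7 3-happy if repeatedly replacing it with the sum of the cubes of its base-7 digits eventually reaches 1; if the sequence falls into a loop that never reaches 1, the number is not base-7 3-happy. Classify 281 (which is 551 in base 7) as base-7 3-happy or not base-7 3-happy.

281 = (5,5,1)_7 → 251
251 = (5,0,6)_7 → 341
341 = (6,6,5)_7 → 557
557 = (1,4,2,4)_7 → 137
137 = (2,5,4)_7 → 197
197 = (4,0,1)_7 → 65
65 = (1,2,2)_7 → 17
17 = (2,3)_7 → 35
35 = (5,0)_7 → 125
125 = (2,3,6)_7 → 251  — 251 already seen; the sequence cycles without reaching 1.

not base-7 3-happy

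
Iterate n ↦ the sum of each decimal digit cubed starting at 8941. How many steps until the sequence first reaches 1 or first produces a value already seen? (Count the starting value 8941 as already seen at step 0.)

8941 → 8³ + 9³ + 4³ + 1³ = 1306
1306 → 1³ + 3³ + 0³ + 6³ = 244
244 → 2³ + 4³ + 4³ = 136
136 → 1³ + 3³ + 6³ = 244  — 244 repeats.
That took 4 steps.

4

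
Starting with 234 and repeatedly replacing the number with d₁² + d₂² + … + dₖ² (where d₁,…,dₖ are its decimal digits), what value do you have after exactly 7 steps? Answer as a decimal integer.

4

234 → 2² + 3² + 4² = 4 + 9 + 16 = 29
29 → 2² + 9² = 4 + 81 = 85
85 → 8² + 5² = 64 + 25 = 89
89 → 8² + 9² = 64 + 81 = 145
145 → 1² + 4² + 5² = 1 + 16 + 25 = 42
42 → 4² + 2² = 16 + 4 = 20
20 → 2² + 0² = 4 + 0 = 4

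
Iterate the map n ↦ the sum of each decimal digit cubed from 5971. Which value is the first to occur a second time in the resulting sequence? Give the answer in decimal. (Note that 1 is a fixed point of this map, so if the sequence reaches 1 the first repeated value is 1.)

1

5971 → 5³ + 9³ + 7³ + 1³ = 1198
1198 → 1³ + 1³ + 9³ + 8³ = 1243
1243 → 1³ + 2³ + 4³ + 3³ = 100
100 → 1³ + 0³ + 0³ = 1  — reached the fixed point 1.
1 → 1, so 1 is the first repeated value.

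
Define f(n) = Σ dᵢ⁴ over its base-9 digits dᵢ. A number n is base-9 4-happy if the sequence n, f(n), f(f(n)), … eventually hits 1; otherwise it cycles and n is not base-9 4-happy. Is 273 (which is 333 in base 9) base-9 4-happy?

273 = (3,3,3)_9 → 243
243 = (3,0,0)_9 → 81
81 = (1,0,0)_9 → 1  — reached 1.

base-9 4-happy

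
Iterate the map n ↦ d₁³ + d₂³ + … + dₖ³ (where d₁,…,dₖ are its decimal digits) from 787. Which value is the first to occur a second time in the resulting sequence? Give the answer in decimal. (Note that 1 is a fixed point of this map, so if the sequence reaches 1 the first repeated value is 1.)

787 → 7³ + 8³ + 7³ = 1198
1198 → 1³ + 1³ + 9³ + 8³ = 1243
1243 → 1³ + 2³ + 4³ + 3³ = 100
100 → 1³ + 0³ + 0³ = 1  — reached the fixed point 1.
1 → 1, so 1 is the first repeated value.

1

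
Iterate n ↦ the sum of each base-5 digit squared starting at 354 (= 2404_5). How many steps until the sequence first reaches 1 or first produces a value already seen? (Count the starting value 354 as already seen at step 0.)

7

354 = (2,4,0,4)_5 → 2² + 4² + 0² + 4² = 4 + 16 + 0 + 16 = 36
36 = (1,2,1)_5 → 1² + 2² + 1² = 1 + 4 + 1 = 6
6 = (1,1)_5 → 1² + 1² = 1 + 1 = 2
2 = (2)_5 → 2² = 4
4 = (4)_5 → 4² = 16
16 = (3,1)_5 → 3² + 1² = 9 + 1 = 10
10 = (2,0)_5 → 2² + 0² = 4 + 0 = 4  — 4 repeats.
That took 7 steps.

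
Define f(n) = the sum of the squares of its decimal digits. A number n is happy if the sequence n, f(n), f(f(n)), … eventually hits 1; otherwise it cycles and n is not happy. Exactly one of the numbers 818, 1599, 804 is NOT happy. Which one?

818: 818 → 129 → 86 → 100 → 1  — reaches 1 (happy)
1599: 1599 → 188 → 129 → 86 → 100 → 1  — reaches 1 (happy)
804: 804 → 80 → 64 → 52 → 29 → 85 → 89 → 145 → 42 → 20 → 4 → 16 → 37 → 58 → 89  — repeats 89 (not happy)

804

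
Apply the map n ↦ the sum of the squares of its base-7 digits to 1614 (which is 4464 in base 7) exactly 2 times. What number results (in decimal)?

26

1614 = (4,4,6,4)_7 → 4² + 4² + 6² + 4² = 16 + 16 + 36 + 16 = 84
84 = (1,5,0)_7 → 1² + 5² + 0² = 1 + 25 + 0 = 26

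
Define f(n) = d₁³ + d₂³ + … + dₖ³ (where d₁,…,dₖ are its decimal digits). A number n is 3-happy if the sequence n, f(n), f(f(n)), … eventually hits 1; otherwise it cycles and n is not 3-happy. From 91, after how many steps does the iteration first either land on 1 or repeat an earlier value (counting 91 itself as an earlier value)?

3

91 → 9³ + 1³ = 729 + 1 = 730
730 → 7³ + 3³ + 0³ = 343 + 27 + 0 = 370
370 → 3³ + 7³ + 0³ = 27 + 343 + 0 = 370  — 370 repeats.
That took 3 steps.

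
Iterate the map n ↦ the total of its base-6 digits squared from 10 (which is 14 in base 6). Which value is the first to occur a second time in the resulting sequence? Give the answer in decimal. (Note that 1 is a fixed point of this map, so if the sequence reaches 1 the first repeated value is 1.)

17

10 = (1,4)_6 → 1² + 4² = 1 + 16 = 17
17 = (2,5)_6 → 2² + 5² = 4 + 25 = 29
29 = (4,5)_6 → 4² + 5² = 16 + 25 = 41
41 = (1,0,5)_6 → 1² + 0² + 5² = 1 + 0 + 25 = 26
26 = (4,2)_6 → 4² + 2² = 16 + 4 = 20
20 = (3,2)_6 → 3² + 2² = 9 + 4 = 13
13 = (2,1)_6 → 2² + 1² = 4 + 1 = 5
5 = (5)_6 → 5² = 25
25 = (4,1)_6 → 4² + 1² = 16 + 1 = 17  — 17 already appeared earlier.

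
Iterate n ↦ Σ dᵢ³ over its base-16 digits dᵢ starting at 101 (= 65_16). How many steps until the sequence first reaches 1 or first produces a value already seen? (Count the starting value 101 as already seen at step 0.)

13

101 = (6,5)_16 → 6³ + 5³ = 216 + 125 = 341
341 = (1,5,5)_16 → 1³ + 5³ + 5³ = 1 + 125 + 125 = 251
251 = (15,11)_16 → 15³ + 11³ = 3375 + 1331 = 4706
4706 = (1,2,6,2)_16 → 1³ + 2³ + 6³ + 2³ = 1 + 8 + 216 + 8 = 233
233 = (14,9)_16 → 14³ + 9³ = 2744 + 729 = 3473
3473 = (13,9,1)_16 → 13³ + 9³ + 1³ = 2197 + 729 + 1 = 2927
2927 = (11,6,15)_16 → 11³ + 6³ + 15³ = 1331 + 216 + 3375 = 4922
4922 = (1,3,3,10)_16 → 1³ + 3³ + 3³ + 10³ = 1 + 27 + 27 + 1000 = 1055
1055 = (4,1,15)_16 → 4³ + 1³ + 15³ = 64 + 1 + 3375 = 3440
3440 = (13,7,0)_16 → 13³ + 7³ + 0³ = 2197 + 343 + 0 = 2540
2540 = (9,14,12)_16 → 9³ + 14³ + 12³ = 729 + 2744 + 1728 = 5201
5201 = (1,4,5,1)_16 → 1³ + 4³ + 5³ + 1³ = 1 + 64 + 125 + 1 = 191
191 = (11,15)_16 → 11³ + 15³ = 1331 + 3375 = 4706  — 4706 repeats.
That took 13 steps.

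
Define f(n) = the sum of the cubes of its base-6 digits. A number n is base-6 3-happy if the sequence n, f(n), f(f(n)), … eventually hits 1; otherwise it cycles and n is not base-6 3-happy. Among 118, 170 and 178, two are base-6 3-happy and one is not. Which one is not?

118: 118 → 92 → 43 → 3 → 27 → 91 → 36 → 1  — reaches 1 (base-6 3-happy)
170: 170 → 136 → 155 → 190 → 190  — repeats 190 (not base-6 3-happy)
178: 178 → 253 → 3 → 27 → 91 → 36 → 1  — reaches 1 (base-6 3-happy)

170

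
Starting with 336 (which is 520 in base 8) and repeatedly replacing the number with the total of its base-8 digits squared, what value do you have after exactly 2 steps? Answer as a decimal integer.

34

336 = (5,2,0)_8 → 29
29 = (3,5)_8 → 34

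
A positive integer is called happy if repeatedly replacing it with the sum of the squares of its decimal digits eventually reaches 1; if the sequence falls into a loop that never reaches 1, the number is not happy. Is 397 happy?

397 → 3² + 9² + 7² = 9 + 81 + 49 = 139
139 → 1² + 3² + 9² = 1 + 9 + 81 = 91
91 → 9² + 1² = 81 + 1 = 82
82 → 8² + 2² = 64 + 4 = 68
68 → 6² + 8² = 36 + 64 = 100
100 → 1² + 0² + 0² = 1 + 0 + 0 = 1  — reached 1.

happy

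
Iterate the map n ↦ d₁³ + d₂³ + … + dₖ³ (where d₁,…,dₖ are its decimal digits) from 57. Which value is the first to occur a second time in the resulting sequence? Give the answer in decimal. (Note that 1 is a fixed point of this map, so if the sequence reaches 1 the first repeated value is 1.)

153

57 → 5³ + 7³ = 125 + 343 = 468
468 → 4³ + 6³ + 8³ = 64 + 216 + 512 = 792
792 → 7³ + 9³ + 2³ = 343 + 729 + 8 = 1080
1080 → 1³ + 0³ + 8³ + 0³ = 1 + 0 + 512 + 0 = 513
513 → 5³ + 1³ + 3³ = 125 + 1 + 27 = 153
153 → 1³ + 5³ + 3³ = 1 + 125 + 27 = 153  — 153 already appeared earlier.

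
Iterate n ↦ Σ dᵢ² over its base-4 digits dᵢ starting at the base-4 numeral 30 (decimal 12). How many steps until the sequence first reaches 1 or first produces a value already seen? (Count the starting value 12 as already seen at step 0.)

5

12 = (3,0)_4 → 3² + 0² = 9
9 = (2,1)_4 → 2² + 1² = 5
5 = (1,1)_4 → 1² + 1² = 2
2 = (2)_4 → 2² = 4
4 = (1,0)_4 → 1² + 0² = 1  — reached 1.
That took 5 steps.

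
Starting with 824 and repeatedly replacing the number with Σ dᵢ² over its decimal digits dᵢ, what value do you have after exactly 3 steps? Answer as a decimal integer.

824 → 84
84 → 80
80 → 64

64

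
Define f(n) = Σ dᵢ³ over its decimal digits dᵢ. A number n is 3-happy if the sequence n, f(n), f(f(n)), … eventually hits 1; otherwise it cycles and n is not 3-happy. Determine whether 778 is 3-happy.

778 → 7³ + 7³ + 8³ = 1198
1198 → 1³ + 1³ + 9³ + 8³ = 1243
1243 → 1³ + 2³ + 4³ + 3³ = 100
100 → 1³ + 0³ + 0³ = 1  — reached 1.

3-happy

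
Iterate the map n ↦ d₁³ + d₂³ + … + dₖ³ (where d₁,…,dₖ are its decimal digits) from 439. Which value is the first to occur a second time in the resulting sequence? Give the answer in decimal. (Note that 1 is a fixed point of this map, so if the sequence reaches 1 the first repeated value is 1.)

133

439 → 4³ + 3³ + 9³ = 820
820 → 8³ + 2³ + 0³ = 520
520 → 5³ + 2³ + 0³ = 133
133 → 1³ + 3³ + 3³ = 55
55 → 5³ + 5³ = 250
250 → 2³ + 5³ + 0³ = 133  — 133 already appeared earlier.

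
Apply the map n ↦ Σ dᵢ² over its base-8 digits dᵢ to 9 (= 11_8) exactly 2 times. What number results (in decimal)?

9 = (1,1)_8 → 2
2 = (2)_8 → 4

4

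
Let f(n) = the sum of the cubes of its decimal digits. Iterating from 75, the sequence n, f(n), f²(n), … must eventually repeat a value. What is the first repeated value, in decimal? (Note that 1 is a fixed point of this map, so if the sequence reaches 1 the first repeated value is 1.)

75 → 468
468 → 792
792 → 1080
1080 → 513
513 → 153
153 → 153  — 153 already appeared earlier.

153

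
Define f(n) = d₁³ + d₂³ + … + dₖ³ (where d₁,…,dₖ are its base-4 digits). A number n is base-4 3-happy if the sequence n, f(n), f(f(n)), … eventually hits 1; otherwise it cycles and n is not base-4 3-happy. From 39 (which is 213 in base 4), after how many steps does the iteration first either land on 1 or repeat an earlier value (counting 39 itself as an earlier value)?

39 = (2,1,3)_4 → 2³ + 1³ + 3³ = 36
36 = (2,1,0)_4 → 2³ + 1³ + 0³ = 9
9 = (2,1)_4 → 2³ + 1³ = 9  — 9 repeats.
That took 3 steps.

3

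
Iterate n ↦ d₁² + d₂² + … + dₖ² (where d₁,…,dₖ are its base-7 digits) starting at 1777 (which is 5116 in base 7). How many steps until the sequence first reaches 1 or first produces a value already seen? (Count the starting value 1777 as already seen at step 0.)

4

1777 = (5,1,1,6)_7 → 5² + 1² + 1² + 6² = 25 + 1 + 1 + 36 = 63
63 = (1,2,0)_7 → 1² + 2² + 0² = 1 + 4 + 0 = 5
5 = (5)_7 → 5² = 25
25 = (3,4)_7 → 3² + 4² = 9 + 16 = 25  — 25 repeats.
That took 4 steps.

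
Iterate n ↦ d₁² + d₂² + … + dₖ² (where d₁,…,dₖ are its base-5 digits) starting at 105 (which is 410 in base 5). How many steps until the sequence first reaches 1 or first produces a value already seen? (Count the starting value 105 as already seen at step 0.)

3

105 = (4,1,0)_5 → 4² + 1² + 0² = 16 + 1 + 0 = 17
17 = (3,2)_5 → 3² + 2² = 9 + 4 = 13
13 = (2,3)_5 → 2² + 3² = 4 + 9 = 13  — 13 repeats.
That took 3 steps.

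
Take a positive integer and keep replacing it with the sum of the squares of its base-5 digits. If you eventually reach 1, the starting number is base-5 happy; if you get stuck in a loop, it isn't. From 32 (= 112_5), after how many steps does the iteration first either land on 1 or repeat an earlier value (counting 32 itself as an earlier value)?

32 = (1,1,2)_5 → 1² + 1² + 2² = 6
6 = (1,1)_5 → 1² + 1² = 2
2 = (2)_5 → 2² = 4
4 = (4)_5 → 4² = 16
16 = (3,1)_5 → 3² + 1² = 10
10 = (2,0)_5 → 2² + 0² = 4  — 4 repeats.
That took 6 steps.

6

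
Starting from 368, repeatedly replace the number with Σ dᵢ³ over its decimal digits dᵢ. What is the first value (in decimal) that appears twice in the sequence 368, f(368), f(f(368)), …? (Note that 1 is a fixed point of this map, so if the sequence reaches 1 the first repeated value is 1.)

371

368 → 3³ + 6³ + 8³ = 755
755 → 7³ + 5³ + 5³ = 593
593 → 5³ + 9³ + 3³ = 881
881 → 8³ + 8³ + 1³ = 1025
1025 → 1³ + 0³ + 2³ + 5³ = 134
134 → 1³ + 3³ + 4³ = 92
92 → 9³ + 2³ = 737
737 → 7³ + 3³ + 7³ = 713
713 → 7³ + 1³ + 3³ = 371
371 → 3³ + 7³ + 1³ = 371  — 371 already appeared earlier.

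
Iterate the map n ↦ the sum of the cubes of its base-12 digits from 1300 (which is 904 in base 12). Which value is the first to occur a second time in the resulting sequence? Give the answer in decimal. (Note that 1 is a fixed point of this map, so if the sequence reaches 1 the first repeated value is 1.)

1300 = (9,0,4)_12 → 793
793 = (5,6,1)_12 → 342
342 = (2,4,6)_12 → 288
288 = (2,0,0)_12 → 8
8 = (8)_12 → 512
512 = (3,6,8)_12 → 755
755 = (5,2,11)_12 → 1464
1464 = (10,2,0)_12 → 1008
1008 = (7,0,0)_12 → 343
343 = (2,4,7)_12 → 415
415 = (2,10,7)_12 → 1351
1351 = (9,4,7)_12 → 1136
1136 = (7,10,8)_12 → 1855
1855 = (1,0,10,7)_12 → 1344
1344 = (9,4,0)_12 → 793  — 793 already appeared earlier.

793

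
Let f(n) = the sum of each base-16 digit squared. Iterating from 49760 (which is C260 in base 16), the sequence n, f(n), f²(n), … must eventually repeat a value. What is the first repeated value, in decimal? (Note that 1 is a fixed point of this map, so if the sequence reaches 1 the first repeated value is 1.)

169

49760 = (12,2,6,0)_16 → 12² + 2² + 6² + 0² = 184
184 = (11,8)_16 → 11² + 8² = 185
185 = (11,9)_16 → 11² + 9² = 202
202 = (12,10)_16 → 12² + 10² = 244
244 = (15,4)_16 → 15² + 4² = 241
241 = (15,1)_16 → 15² + 1² = 226
226 = (14,2)_16 → 14² + 2² = 200
200 = (12,8)_16 → 12² + 8² = 208
208 = (13,0)_16 → 13² + 0² = 169
169 = (10,9)_16 → 10² + 9² = 181
181 = (11,5)_16 → 11² + 5² = 146
146 = (9,2)_16 → 9² + 2² = 85
85 = (5,5)_16 → 5² + 5² = 50
50 = (3,2)_16 → 3² + 2² = 13
13 = (13)_16 → 13² = 169  — 169 already appeared earlier.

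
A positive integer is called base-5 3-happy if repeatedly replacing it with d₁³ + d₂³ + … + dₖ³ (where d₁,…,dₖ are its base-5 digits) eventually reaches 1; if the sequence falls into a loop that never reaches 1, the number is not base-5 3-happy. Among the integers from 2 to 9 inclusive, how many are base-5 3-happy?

1

2: 2 → 8 → 28 → 28  (repeats 28)
3: 3 → 27 → 9 → 65 → 35 → 9  (repeats 9)
4: 4 → 64 → 80 → 28 → 28  (repeats 28)
5: 5 → 1  (reaches 1)
6: 6 → 2 → 8 → 28 → 28  (repeats 28)
7: 7 → 9 → 65 → 35 → 9  (repeats 9)
8: 8 → 28 → 28  (repeats 28)
9: 9 → 65 → 35 → 9  (repeats 9)
base-5 3-happy: 5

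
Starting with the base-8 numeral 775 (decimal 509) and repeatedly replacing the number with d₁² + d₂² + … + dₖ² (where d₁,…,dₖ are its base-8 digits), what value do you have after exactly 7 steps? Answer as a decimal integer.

6

509 = (7,7,5)_8 → 7² + 7² + 5² = 123
123 = (1,7,3)_8 → 1² + 7² + 3² = 59
59 = (7,3)_8 → 7² + 3² = 58
58 = (7,2)_8 → 7² + 2² = 53
53 = (6,5)_8 → 6² + 5² = 61
61 = (7,5)_8 → 7² + 5² = 74
74 = (1,1,2)_8 → 1² + 1² + 2² = 6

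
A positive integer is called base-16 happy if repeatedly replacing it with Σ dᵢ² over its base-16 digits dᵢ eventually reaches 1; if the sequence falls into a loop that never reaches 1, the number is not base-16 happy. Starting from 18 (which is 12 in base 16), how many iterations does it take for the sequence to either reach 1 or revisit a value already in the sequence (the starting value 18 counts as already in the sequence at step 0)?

14

18 = (1,2)_16 → 1² + 2² = 1 + 4 = 5
5 = (5)_16 → 5² = 25
25 = (1,9)_16 → 1² + 9² = 1 + 81 = 82
82 = (5,2)_16 → 5² + 2² = 25 + 4 = 29
29 = (1,13)_16 → 1² + 13² = 1 + 169 = 170
170 = (10,10)_16 → 10² + 10² = 100 + 100 = 200
200 = (12,8)_16 → 12² + 8² = 144 + 64 = 208
208 = (13,0)_16 → 13² + 0² = 169 + 0 = 169
169 = (10,9)_16 → 10² + 9² = 100 + 81 = 181
181 = (11,5)_16 → 11² + 5² = 121 + 25 = 146
146 = (9,2)_16 → 9² + 2² = 81 + 4 = 85
85 = (5,5)_16 → 5² + 5² = 25 + 25 = 50
50 = (3,2)_16 → 3² + 2² = 9 + 4 = 13
13 = (13)_16 → 13² = 169  — 169 repeats.
That took 14 steps.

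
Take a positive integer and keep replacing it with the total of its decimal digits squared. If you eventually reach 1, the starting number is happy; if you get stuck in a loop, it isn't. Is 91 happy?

happy

91 → 9² + 1² = 81 + 1 = 82
82 → 8² + 2² = 64 + 4 = 68
68 → 6² + 8² = 36 + 64 = 100
100 → 1² + 0² + 0² = 1 + 0 + 0 = 1  — reached 1.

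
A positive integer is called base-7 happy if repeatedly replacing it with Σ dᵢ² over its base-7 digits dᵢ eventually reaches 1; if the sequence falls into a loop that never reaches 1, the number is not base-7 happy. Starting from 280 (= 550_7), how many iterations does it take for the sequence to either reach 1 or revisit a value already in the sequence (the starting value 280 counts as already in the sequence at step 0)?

6

280 = (5,5,0)_7 → 5² + 5² + 0² = 25 + 25 + 0 = 50
50 = (1,0,1)_7 → 1² + 0² + 1² = 1 + 0 + 1 = 2
2 = (2)_7 → 2² = 4
4 = (4)_7 → 4² = 16
16 = (2,2)_7 → 2² + 2² = 4 + 4 = 8
8 = (1,1)_7 → 1² + 1² = 1 + 1 = 2  — 2 repeats.
That took 6 steps.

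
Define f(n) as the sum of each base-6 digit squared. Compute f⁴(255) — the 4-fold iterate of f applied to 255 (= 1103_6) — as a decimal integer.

255 = (1,1,0,3)_6 → 1² + 1² + 0² + 3² = 11
11 = (1,5)_6 → 1² + 5² = 26
26 = (4,2)_6 → 4² + 2² = 20
20 = (3,2)_6 → 3² + 2² = 13

13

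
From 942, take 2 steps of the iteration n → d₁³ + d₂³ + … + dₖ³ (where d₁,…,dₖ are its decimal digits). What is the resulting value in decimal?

942 → 9³ + 4³ + 2³ = 729 + 64 + 8 = 801
801 → 8³ + 0³ + 1³ = 512 + 0 + 1 = 513

513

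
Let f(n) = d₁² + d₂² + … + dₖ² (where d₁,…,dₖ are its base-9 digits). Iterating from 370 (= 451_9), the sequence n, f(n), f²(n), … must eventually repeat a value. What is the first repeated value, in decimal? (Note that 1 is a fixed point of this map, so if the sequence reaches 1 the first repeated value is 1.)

74

370 = (4,5,1)_9 → 4² + 5² + 1² = 42
42 = (4,6)_9 → 4² + 6² = 52
52 = (5,7)_9 → 5² + 7² = 74
74 = (8,2)_9 → 8² + 2² = 68
68 = (7,5)_9 → 7² + 5² = 74  — 74 already appeared earlier.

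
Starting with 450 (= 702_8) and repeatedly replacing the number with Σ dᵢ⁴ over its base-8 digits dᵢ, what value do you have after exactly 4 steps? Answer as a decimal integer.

450 = (7,0,2)_8 → 7⁴ + 0⁴ + 2⁴ = 2417
2417 = (4,5,6,1)_8 → 4⁴ + 5⁴ + 6⁴ + 1⁴ = 2178
2178 = (4,2,0,2)_8 → 4⁴ + 2⁴ + 0⁴ + 2⁴ = 288
288 = (4,4,0)_8 → 4⁴ + 4⁴ + 0⁴ = 512

512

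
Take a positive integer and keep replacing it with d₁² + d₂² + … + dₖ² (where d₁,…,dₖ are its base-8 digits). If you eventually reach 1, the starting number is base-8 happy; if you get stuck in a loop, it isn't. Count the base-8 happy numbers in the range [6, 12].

6: 6 → 36 → 32 → 16 → 4 → 16  — not base-8 happy
7: 7 → 49 → 37 → 41 → 26 → 13 → 26  — not base-8 happy
8: 8 → 1  — base-8 happy
9: 9 → 2 → 4 → 16 → 4  — not base-8 happy
10: 10 → 5 → 25 → 10  — not base-8 happy
11: 11 → 10 → 5 → 25 → 10  — not base-8 happy
12: 12 → 17 → 5 → 25 → 10 → 5  — not base-8 happy
base-8 happy: 8

1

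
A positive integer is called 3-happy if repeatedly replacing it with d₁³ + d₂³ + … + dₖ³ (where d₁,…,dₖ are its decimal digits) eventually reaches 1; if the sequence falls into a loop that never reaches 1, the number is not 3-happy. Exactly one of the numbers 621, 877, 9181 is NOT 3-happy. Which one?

621

621: 621 → 225 → 141 → 66 → 432 → 99 → 1458 → 702 → 351 → 153 → 153  — repeats 153 (not 3-happy)
877: 877 → 1198 → 1243 → 100 → 1  — reaches 1 (3-happy)
9181: 9181 → 1243 → 100 → 1  — reaches 1 (3-happy)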